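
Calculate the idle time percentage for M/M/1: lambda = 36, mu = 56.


Idle fraction = (1 - rho) * 100 = (1 - 36/56) * 100 = 35.7%

35.7%


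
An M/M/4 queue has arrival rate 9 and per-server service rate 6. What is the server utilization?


rho = lambda/(c*mu) = 9/(4*6) = 0.375

0.375


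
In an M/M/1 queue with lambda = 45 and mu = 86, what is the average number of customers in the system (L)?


rho = 45/86; L = rho/(1-rho) = 1.1

1.1


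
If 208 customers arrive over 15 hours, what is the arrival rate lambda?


lambda = total arrivals / time = 208 / 15 = 13.87 per hour

13.87 per hour


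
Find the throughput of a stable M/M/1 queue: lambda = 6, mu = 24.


For a stable queue (lambda < mu), throughput = lambda = 6 per hour

6 per hour


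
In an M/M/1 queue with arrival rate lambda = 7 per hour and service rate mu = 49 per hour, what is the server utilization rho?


rho = lambda/mu = 7/49 = 0.1429

0.1429


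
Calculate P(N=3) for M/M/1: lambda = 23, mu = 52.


rho = 23/52; P(n) = (1-rho)*rho^n = (1-23/52)*(23/52)^3 = 0.0483

0.0483


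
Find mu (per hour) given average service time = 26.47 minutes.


mu = 60 / avg_service_time = 60 / 26.47 = 2.27 per hour

2.27 per hour


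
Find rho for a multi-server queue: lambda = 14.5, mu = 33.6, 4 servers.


rho = lambda / (c * mu) = 14.5 / (4 * 33.6) = 0.1079

0.1079


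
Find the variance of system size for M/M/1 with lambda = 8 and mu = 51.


rho = 8/51; Var(N) = rho/(1-rho)^2 = 0.22

0.22


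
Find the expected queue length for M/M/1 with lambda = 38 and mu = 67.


rho = 38/67; Lq = rho^2/(1-rho) = 0.74

0.74


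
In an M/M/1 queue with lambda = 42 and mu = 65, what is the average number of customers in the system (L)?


rho = 42/65; L = rho/(1-rho) = 1.83

1.83


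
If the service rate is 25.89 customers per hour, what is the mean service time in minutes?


Mean service time = 60/mu = 60/25.89 = 2.32 minutes

2.32 minutes


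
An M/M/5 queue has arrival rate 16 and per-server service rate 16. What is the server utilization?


rho = lambda/(c*mu) = 16/(5*16) = 0.2

0.2


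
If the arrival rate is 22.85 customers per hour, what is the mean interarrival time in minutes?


Mean interarrival time = 60/lambda = 60/22.85 = 2.63 minutes

2.63 minutes


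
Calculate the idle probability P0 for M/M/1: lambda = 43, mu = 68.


P0 = 1 - rho = 1 - 43/68 = 0.3676

0.3676


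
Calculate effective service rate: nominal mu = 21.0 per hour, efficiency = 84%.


Effective rate = mu * efficiency = 21.0 * 0.84 = 17.64 per hour

17.64 per hour


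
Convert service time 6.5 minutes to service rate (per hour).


mu = 60 / avg_service_time = 60 / 6.5 = 9.23 per hour

9.23 per hour


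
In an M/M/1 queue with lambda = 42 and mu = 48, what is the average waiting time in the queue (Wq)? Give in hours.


rho = 42/48; Wq = rho/(mu - lambda) = 0.1458 hours

0.1458 hours


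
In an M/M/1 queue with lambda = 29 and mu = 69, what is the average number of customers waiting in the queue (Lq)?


rho = 29/69; Lq = rho^2/(1-rho) = 0.3

0.3


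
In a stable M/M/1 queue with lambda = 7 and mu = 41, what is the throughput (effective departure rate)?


For a stable queue (lambda < mu), throughput = lambda = 7 per hour

7 per hour


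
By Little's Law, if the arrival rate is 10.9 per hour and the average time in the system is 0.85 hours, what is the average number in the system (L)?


L = lambda * W = 10.9 * 0.85 = 9.27

9.27


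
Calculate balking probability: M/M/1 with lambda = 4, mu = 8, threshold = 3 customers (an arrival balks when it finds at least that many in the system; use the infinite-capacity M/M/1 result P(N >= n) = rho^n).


P(N >= 3) = rho^3 = (4/8)^3 = 0.125

0.125


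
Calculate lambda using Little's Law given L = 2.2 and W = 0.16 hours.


lambda = L / W = 2.2 / 0.16 = 13.75 per hour

13.75 per hour


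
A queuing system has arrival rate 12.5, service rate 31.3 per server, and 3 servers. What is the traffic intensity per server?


rho = lambda / (c * mu) = 12.5 / (3 * 31.3) = 0.1331

0.1331


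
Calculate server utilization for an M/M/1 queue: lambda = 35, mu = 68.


rho = lambda/mu = 35/68 = 0.5147

0.5147


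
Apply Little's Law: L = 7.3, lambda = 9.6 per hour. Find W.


W = L / lambda = 7.3 / 9.6 = 0.7604 hours

0.7604 hours


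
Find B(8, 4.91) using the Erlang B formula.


B(N,A) = (A^N/N!) / sum(A^k/k!, k=0..N) with N=8, A=4.91 = 0.0659

0.0659


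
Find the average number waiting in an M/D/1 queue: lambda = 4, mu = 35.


M/D/1: Lq = rho^2 / (2*(1-rho)) where rho = 4/35; Lq = 0.01

0.01


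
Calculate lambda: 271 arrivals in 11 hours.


lambda = total arrivals / time = 271 / 11 = 24.64 per hour

24.64 per hour


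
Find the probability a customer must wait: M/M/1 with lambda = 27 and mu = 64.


P(wait) = rho = lambda/mu = 27/64 = 0.4219

0.4219


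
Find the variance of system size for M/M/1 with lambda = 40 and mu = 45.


rho = 40/45; Var(N) = rho/(1-rho)^2 = 72.0

72.0


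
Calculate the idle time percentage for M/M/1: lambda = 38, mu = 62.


Idle fraction = (1 - rho) * 100 = (1 - 38/62) * 100 = 38.7%

38.7%


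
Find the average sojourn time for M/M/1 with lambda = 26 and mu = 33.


W = 1/(mu - lambda) = 1/(33 - 26) = 0.1429 hours

0.1429 hours


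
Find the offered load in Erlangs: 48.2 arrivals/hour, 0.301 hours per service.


Offered load a = lambda * E[S] = 48.2 * 0.301 = 14.51 Erlangs

14.51 Erlangs


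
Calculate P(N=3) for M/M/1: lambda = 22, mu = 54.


rho = 22/54; P(n) = (1-rho)*rho^n = (1-22/54)*(22/54)^3 = 0.0401

0.0401


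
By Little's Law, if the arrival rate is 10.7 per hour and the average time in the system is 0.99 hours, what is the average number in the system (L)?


L = lambda * W = 10.7 * 0.99 = 10.59

10.59


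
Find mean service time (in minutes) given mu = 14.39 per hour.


Mean service time = 60/mu = 60/14.39 = 4.17 minutes

4.17 minutes


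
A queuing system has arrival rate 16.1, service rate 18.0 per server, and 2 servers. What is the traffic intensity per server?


rho = lambda / (c * mu) = 16.1 / (2 * 18.0) = 0.4472

0.4472


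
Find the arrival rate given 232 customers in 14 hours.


lambda = total arrivals / time = 232 / 14 = 16.57 per hour

16.57 per hour


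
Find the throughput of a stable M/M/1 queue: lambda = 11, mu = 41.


For a stable queue (lambda < mu), throughput = lambda = 11 per hour

11 per hour


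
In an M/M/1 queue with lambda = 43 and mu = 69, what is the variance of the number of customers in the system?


rho = 43/69; Var(N) = rho/(1-rho)^2 = 4.39

4.39


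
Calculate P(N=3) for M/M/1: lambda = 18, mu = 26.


rho = 18/26; P(n) = (1-rho)*rho^n = (1-18/26)*(18/26)^3 = 0.1021

0.1021


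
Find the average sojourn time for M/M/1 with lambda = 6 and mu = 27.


W = 1/(mu - lambda) = 1/(27 - 6) = 0.0476 hours

0.0476 hours


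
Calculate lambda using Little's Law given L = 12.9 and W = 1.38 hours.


lambda = L / W = 12.9 / 1.38 = 9.35 per hour

9.35 per hour


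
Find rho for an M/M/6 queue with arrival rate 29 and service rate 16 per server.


rho = lambda/(c*mu) = 29/(6*16) = 0.3021

0.3021


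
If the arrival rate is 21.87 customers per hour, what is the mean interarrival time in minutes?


Mean interarrival time = 60/lambda = 60/21.87 = 2.74 minutes

2.74 minutes


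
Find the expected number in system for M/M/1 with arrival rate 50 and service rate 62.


rho = 50/62; L = rho/(1-rho) = 4.17

4.17


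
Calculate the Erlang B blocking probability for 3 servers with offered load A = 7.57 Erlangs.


B(N,A) = (A^N/N!) / sum(A^k/k!, k=0..N) with N=3, A=7.57 = 0.6601

0.6601


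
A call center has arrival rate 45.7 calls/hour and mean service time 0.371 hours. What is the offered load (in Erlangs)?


Offered load a = lambda * E[S] = 45.7 * 0.371 = 16.95 Erlangs

16.95 Erlangs


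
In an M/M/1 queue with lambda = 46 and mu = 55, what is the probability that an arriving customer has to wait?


P(wait) = rho = lambda/mu = 46/55 = 0.8364

0.8364


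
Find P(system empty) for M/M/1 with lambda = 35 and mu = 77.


P0 = 1 - rho = 1 - 35/77 = 0.5455

0.5455


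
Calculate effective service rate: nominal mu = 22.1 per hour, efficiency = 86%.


Effective rate = mu * efficiency = 22.1 * 0.86 = 19.01 per hour

19.01 per hour


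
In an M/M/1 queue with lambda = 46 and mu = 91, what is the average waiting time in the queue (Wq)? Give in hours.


rho = 46/91; Wq = rho/(mu - lambda) = 0.0112 hours

0.0112 hours


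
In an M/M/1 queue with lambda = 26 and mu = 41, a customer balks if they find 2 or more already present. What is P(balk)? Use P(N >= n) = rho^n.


P(N >= 2) = rho^2 = (26/41)^2 = 0.4021

0.4021


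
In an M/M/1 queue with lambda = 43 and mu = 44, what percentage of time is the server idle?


Idle fraction = (1 - rho) * 100 = (1 - 43/44) * 100 = 2.3%

2.3%


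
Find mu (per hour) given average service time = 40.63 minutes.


mu = 60 / avg_service_time = 60 / 40.63 = 1.48 per hour

1.48 per hour


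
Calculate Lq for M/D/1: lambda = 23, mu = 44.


M/D/1: Lq = rho^2 / (2*(1-rho)) where rho = 23/44; Lq = 0.29

0.29


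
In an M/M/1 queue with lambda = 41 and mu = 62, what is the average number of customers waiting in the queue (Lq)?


rho = 41/62; Lq = rho^2/(1-rho) = 1.29

1.29


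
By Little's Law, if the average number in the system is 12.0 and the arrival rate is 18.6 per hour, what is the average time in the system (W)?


W = L / lambda = 12.0 / 18.6 = 0.6452 hours

0.6452 hours


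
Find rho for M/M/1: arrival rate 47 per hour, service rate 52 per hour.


rho = lambda/mu = 47/52 = 0.9038

0.9038


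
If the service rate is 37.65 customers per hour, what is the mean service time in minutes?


Mean service time = 60/mu = 60/37.65 = 1.59 minutes

1.59 minutes


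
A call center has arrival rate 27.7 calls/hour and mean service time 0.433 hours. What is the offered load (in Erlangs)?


Offered load a = lambda * E[S] = 27.7 * 0.433 = 11.99 Erlangs

11.99 Erlangs


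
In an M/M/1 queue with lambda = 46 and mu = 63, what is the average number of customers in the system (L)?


rho = 46/63; L = rho/(1-rho) = 2.71

2.71


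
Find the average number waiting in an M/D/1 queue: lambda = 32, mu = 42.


M/D/1: Lq = rho^2 / (2*(1-rho)) where rho = 32/42; Lq = 1.22

1.22


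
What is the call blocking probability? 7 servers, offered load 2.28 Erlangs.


B(N,A) = (A^N/N!) / sum(A^k/k!, k=0..N) with N=7, A=2.28 = 0.0065

0.0065


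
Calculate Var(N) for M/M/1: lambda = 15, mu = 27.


rho = 15/27; Var(N) = rho/(1-rho)^2 = 2.81

2.81


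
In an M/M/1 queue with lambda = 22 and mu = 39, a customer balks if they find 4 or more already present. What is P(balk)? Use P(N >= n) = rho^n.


P(N >= 4) = rho^4 = (22/39)^4 = 0.1013

0.1013


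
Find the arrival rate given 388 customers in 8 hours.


lambda = total arrivals / time = 388 / 8 = 48.5 per hour

48.5 per hour


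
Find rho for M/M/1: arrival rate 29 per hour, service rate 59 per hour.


rho = lambda/mu = 29/59 = 0.4915

0.4915


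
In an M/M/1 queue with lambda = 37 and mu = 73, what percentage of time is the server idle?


Idle fraction = (1 - rho) * 100 = (1 - 37/73) * 100 = 49.3%

49.3%


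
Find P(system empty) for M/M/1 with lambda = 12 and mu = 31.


P0 = 1 - rho = 1 - 12/31 = 0.6129

0.6129


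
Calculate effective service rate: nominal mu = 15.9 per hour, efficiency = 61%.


Effective rate = mu * efficiency = 15.9 * 0.61 = 9.7 per hour

9.7 per hour


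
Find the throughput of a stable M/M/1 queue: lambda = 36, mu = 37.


For a stable queue (lambda < mu), throughput = lambda = 36 per hour

36 per hour


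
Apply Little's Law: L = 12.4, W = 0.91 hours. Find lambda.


lambda = L / W = 12.4 / 0.91 = 13.63 per hour

13.63 per hour


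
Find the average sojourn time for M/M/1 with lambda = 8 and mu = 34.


W = 1/(mu - lambda) = 1/(34 - 8) = 0.0385 hours

0.0385 hours


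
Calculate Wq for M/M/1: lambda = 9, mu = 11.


rho = 9/11; Wq = rho/(mu - lambda) = 0.4091 hours

0.4091 hours


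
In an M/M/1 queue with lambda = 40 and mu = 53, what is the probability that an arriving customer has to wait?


P(wait) = rho = lambda/mu = 40/53 = 0.7547

0.7547


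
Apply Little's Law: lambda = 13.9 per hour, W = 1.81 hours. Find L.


L = lambda * W = 13.9 * 1.81 = 25.16

25.16


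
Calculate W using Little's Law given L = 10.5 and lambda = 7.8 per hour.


W = L / lambda = 10.5 / 7.8 = 1.3462 hours

1.3462 hours


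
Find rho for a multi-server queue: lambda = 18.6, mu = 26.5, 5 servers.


rho = lambda / (c * mu) = 18.6 / (5 * 26.5) = 0.1404

0.1404


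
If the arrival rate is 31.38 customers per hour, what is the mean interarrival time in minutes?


Mean interarrival time = 60/lambda = 60/31.38 = 1.91 minutes

1.91 minutes


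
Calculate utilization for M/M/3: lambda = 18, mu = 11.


rho = lambda/(c*mu) = 18/(3*11) = 0.5455

0.5455


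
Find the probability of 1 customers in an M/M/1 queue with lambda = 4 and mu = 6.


rho = 4/6; P(n) = (1-rho)*rho^n = (1-4/6)*(4/6)^1 = 0.2222

0.2222


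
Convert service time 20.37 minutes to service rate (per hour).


mu = 60 / avg_service_time = 60 / 20.37 = 2.95 per hour

2.95 per hour


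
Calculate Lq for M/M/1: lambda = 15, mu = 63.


rho = 15/63; Lq = rho^2/(1-rho) = 0.07

0.07


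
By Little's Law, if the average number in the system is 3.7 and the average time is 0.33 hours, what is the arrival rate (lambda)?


lambda = L / W = 3.7 / 0.33 = 11.21 per hour

11.21 per hour


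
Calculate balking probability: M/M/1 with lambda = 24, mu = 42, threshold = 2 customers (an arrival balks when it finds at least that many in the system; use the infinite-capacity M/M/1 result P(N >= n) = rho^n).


P(N >= 2) = rho^2 = (24/42)^2 = 0.3265

0.3265


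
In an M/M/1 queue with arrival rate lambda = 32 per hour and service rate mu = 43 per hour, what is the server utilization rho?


rho = lambda/mu = 32/43 = 0.7442

0.7442


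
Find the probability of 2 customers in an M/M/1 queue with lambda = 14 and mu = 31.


rho = 14/31; P(n) = (1-rho)*rho^n = (1-14/31)*(14/31)^2 = 0.1118

0.1118


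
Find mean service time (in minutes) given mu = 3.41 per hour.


Mean service time = 60/mu = 60/3.41 = 17.6 minutes

17.6 minutes


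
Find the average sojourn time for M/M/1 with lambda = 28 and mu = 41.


W = 1/(mu - lambda) = 1/(41 - 28) = 0.0769 hours

0.0769 hours


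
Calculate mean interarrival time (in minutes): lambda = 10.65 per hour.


Mean interarrival time = 60/lambda = 60/10.65 = 5.63 minutes

5.63 minutes


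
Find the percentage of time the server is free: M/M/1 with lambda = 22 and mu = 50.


Idle fraction = (1 - rho) * 100 = (1 - 22/50) * 100 = 56.0%

56.0%


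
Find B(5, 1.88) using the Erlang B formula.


B(N,A) = (A^N/N!) / sum(A^k/k!, k=0..N) with N=5, A=1.88 = 0.0302

0.0302


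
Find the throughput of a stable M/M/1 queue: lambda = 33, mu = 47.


For a stable queue (lambda < mu), throughput = lambda = 33 per hour

33 per hour


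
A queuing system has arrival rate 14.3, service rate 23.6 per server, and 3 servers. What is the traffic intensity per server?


rho = lambda / (c * mu) = 14.3 / (3 * 23.6) = 0.202

0.202


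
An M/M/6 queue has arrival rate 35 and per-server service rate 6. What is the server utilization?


rho = lambda/(c*mu) = 35/(6*6) = 0.9722

0.9722


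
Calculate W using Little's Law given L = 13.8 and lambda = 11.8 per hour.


W = L / lambda = 13.8 / 11.8 = 1.1695 hours

1.1695 hours


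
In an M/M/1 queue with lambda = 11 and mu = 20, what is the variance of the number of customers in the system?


rho = 11/20; Var(N) = rho/(1-rho)^2 = 2.72

2.72


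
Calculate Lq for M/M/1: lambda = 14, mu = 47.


rho = 14/47; Lq = rho^2/(1-rho) = 0.13

0.13


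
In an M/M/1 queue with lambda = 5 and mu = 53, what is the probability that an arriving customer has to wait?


P(wait) = rho = lambda/mu = 5/53 = 0.0943

0.0943


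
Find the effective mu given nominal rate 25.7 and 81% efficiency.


Effective rate = mu * efficiency = 25.7 * 0.81 = 20.82 per hour

20.82 per hour


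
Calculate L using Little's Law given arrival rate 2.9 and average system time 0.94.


L = lambda * W = 2.9 * 0.94 = 2.73

2.73


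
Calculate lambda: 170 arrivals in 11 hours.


lambda = total arrivals / time = 170 / 11 = 15.45 per hour

15.45 per hour


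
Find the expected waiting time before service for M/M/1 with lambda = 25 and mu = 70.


rho = 25/70; Wq = rho/(mu - lambda) = 0.0079 hours

0.0079 hours


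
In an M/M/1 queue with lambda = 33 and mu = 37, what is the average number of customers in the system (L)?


rho = 33/37; L = rho/(1-rho) = 8.25

8.25


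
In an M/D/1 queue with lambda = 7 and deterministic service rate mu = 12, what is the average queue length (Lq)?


M/D/1: Lq = rho^2 / (2*(1-rho)) where rho = 7/12; Lq = 0.41

0.41


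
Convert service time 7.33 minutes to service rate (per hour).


mu = 60 / avg_service_time = 60 / 7.33 = 8.19 per hour

8.19 per hour


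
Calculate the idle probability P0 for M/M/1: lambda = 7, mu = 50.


P0 = 1 - rho = 1 - 7/50 = 0.86

0.86


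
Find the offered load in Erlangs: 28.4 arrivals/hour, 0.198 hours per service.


Offered load a = lambda * E[S] = 28.4 * 0.198 = 5.62 Erlangs

5.62 Erlangs


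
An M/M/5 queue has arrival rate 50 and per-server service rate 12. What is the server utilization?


rho = lambda/(c*mu) = 50/(5*12) = 0.8333

0.8333


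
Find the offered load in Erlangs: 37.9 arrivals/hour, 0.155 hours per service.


Offered load a = lambda * E[S] = 37.9 * 0.155 = 5.87 Erlangs

5.87 Erlangs


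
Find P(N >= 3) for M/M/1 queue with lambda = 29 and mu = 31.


P(N >= 3) = rho^3 = (29/31)^3 = 0.8187

0.8187


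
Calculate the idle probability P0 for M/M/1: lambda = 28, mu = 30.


P0 = 1 - rho = 1 - 28/30 = 0.0667

0.0667


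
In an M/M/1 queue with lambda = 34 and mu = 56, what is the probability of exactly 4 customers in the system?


rho = 34/56; P(n) = (1-rho)*rho^n = (1-34/56)*(34/56)^4 = 0.0534

0.0534


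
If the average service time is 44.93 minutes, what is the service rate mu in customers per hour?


mu = 60 / avg_service_time = 60 / 44.93 = 1.34 per hour

1.34 per hour


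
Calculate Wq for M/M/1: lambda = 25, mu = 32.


rho = 25/32; Wq = rho/(mu - lambda) = 0.1116 hours

0.1116 hours


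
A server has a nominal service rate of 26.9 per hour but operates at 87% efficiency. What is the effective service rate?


Effective rate = mu * efficiency = 26.9 * 0.87 = 23.4 per hour

23.4 per hour


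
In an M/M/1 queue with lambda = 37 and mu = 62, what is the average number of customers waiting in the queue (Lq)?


rho = 37/62; Lq = rho^2/(1-rho) = 0.88

0.88


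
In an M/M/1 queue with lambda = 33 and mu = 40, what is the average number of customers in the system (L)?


rho = 33/40; L = rho/(1-rho) = 4.71

4.71


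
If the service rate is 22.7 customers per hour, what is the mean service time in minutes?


Mean service time = 60/mu = 60/22.7 = 2.64 minutes

2.64 minutes


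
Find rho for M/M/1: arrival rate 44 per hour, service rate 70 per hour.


rho = lambda/mu = 44/70 = 0.6286

0.6286


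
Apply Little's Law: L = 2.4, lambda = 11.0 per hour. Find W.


W = L / lambda = 2.4 / 11.0 = 0.2182 hours

0.2182 hours


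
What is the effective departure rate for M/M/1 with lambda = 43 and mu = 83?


For a stable queue (lambda < mu), throughput = lambda = 43 per hour

43 per hour


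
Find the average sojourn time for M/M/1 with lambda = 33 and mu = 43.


W = 1/(mu - lambda) = 1/(43 - 33) = 0.1 hours

0.1 hours


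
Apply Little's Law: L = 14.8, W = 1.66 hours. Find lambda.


lambda = L / W = 14.8 / 1.66 = 8.92 per hour

8.92 per hour


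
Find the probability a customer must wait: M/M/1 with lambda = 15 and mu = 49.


P(wait) = rho = lambda/mu = 15/49 = 0.3061

0.3061


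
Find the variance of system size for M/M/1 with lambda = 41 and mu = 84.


rho = 41/84; Var(N) = rho/(1-rho)^2 = 1.86

1.86


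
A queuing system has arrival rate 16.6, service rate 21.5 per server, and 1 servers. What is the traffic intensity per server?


rho = lambda / (c * mu) = 16.6 / (1 * 21.5) = 0.7721

0.7721


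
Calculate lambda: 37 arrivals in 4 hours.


lambda = total arrivals / time = 37 / 4 = 9.25 per hour

9.25 per hour


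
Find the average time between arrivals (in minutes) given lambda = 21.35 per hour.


Mean interarrival time = 60/lambda = 60/21.35 = 2.81 minutes

2.81 minutes


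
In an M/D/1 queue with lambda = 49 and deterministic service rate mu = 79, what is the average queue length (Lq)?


M/D/1: Lq = rho^2 / (2*(1-rho)) where rho = 49/79; Lq = 0.51

0.51


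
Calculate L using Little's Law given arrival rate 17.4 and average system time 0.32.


L = lambda * W = 17.4 * 0.32 = 5.57

5.57


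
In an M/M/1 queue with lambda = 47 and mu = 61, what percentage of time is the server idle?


Idle fraction = (1 - rho) * 100 = (1 - 47/61) * 100 = 23.0%

23.0%


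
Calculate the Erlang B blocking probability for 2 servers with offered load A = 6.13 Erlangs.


B(N,A) = (A^N/N!) / sum(A^k/k!, k=0..N) with N=2, A=6.13 = 0.7249

0.7249


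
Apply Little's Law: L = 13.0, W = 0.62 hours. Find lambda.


lambda = L / W = 13.0 / 0.62 = 20.97 per hour

20.97 per hour


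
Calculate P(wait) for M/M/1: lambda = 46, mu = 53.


P(wait) = rho = lambda/mu = 46/53 = 0.8679

0.8679


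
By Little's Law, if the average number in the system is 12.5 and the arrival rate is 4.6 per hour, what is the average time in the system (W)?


W = L / lambda = 12.5 / 4.6 = 2.7174 hours

2.7174 hours


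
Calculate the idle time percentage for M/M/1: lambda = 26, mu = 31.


Idle fraction = (1 - rho) * 100 = (1 - 26/31) * 100 = 16.1%

16.1%


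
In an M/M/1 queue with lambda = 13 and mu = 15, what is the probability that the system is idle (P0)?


P0 = 1 - rho = 1 - 13/15 = 0.1333

0.1333


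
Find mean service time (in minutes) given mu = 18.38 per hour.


Mean service time = 60/mu = 60/18.38 = 3.26 minutes

3.26 minutes


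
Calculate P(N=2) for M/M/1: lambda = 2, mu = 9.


rho = 2/9; P(n) = (1-rho)*rho^n = (1-2/9)*(2/9)^2 = 0.0384

0.0384


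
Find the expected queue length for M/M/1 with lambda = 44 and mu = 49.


rho = 44/49; Lq = rho^2/(1-rho) = 7.9

7.9


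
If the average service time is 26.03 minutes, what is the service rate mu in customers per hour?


mu = 60 / avg_service_time = 60 / 26.03 = 2.31 per hour

2.31 per hour


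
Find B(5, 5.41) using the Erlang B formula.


B(N,A) = (A^N/N!) / sum(A^k/k!, k=0..N) with N=5, A=5.41 = 0.3172

0.3172


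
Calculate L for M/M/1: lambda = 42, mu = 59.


rho = 42/59; L = rho/(1-rho) = 2.47

2.47


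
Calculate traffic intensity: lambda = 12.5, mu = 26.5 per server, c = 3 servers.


rho = lambda / (c * mu) = 12.5 / (3 * 26.5) = 0.1572

0.1572


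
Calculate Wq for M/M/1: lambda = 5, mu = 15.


rho = 5/15; Wq = rho/(mu - lambda) = 0.0333 hours

0.0333 hours


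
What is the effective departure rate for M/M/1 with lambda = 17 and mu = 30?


For a stable queue (lambda < mu), throughput = lambda = 17 per hour

17 per hour


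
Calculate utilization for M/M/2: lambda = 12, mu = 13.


rho = lambda/(c*mu) = 12/(2*13) = 0.4615

0.4615


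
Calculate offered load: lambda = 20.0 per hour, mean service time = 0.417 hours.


Offered load a = lambda * E[S] = 20.0 * 0.417 = 8.34 Erlangs

8.34 Erlangs


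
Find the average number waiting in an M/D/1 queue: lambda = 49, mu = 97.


M/D/1: Lq = rho^2 / (2*(1-rho)) where rho = 49/97; Lq = 0.26

0.26


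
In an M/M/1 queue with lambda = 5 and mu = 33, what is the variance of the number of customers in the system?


rho = 5/33; Var(N) = rho/(1-rho)^2 = 0.21

0.21


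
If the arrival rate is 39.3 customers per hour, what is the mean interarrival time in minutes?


Mean interarrival time = 60/lambda = 60/39.3 = 1.53 minutes

1.53 minutes


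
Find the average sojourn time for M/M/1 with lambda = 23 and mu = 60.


W = 1/(mu - lambda) = 1/(60 - 23) = 0.027 hours

0.027 hours


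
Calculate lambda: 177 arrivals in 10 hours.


lambda = total arrivals / time = 177 / 10 = 17.7 per hour

17.7 per hour


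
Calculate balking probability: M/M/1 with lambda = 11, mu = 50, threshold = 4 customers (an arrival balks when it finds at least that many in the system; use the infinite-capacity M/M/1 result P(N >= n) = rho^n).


P(N >= 4) = rho^4 = (11/50)^4 = 0.0023

0.0023


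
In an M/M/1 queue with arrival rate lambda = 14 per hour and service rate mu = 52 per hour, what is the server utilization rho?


rho = lambda/mu = 14/52 = 0.2692

0.2692


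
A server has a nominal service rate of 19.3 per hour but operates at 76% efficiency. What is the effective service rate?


Effective rate = mu * efficiency = 19.3 * 0.76 = 14.67 per hour

14.67 per hour


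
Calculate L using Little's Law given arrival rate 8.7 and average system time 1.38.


L = lambda * W = 8.7 * 1.38 = 12.01

12.01


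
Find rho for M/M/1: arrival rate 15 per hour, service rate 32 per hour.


rho = lambda/mu = 15/32 = 0.4688

0.4688


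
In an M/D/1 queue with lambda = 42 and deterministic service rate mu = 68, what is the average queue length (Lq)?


M/D/1: Lq = rho^2 / (2*(1-rho)) where rho = 42/68; Lq = 0.5

0.5


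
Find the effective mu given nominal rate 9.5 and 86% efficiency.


Effective rate = mu * efficiency = 9.5 * 0.86 = 8.17 per hour

8.17 per hour


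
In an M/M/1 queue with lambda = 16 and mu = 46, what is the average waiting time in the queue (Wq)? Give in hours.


rho = 16/46; Wq = rho/(mu - lambda) = 0.0116 hours

0.0116 hours


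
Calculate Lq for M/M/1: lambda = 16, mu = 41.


rho = 16/41; Lq = rho^2/(1-rho) = 0.25

0.25


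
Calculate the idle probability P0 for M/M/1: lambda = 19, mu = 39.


P0 = 1 - rho = 1 - 19/39 = 0.5128

0.5128


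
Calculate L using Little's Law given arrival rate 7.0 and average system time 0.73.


L = lambda * W = 7.0 * 0.73 = 5.11

5.11


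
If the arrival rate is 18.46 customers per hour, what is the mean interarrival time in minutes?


Mean interarrival time = 60/lambda = 60/18.46 = 3.25 minutes

3.25 minutes


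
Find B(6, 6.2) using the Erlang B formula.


B(N,A) = (A^N/N!) / sum(A^k/k!, k=0..N) with N=6, A=6.2 = 0.2788

0.2788


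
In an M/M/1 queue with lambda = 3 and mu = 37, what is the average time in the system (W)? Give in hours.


W = 1/(mu - lambda) = 1/(37 - 3) = 0.0294 hours

0.0294 hours


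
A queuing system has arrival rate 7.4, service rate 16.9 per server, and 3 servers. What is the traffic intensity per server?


rho = lambda / (c * mu) = 7.4 / (3 * 16.9) = 0.146

0.146


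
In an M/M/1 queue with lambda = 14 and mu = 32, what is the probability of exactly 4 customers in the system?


rho = 14/32; P(n) = (1-rho)*rho^n = (1-14/32)*(14/32)^4 = 0.0206

0.0206


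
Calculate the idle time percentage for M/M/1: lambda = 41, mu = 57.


Idle fraction = (1 - rho) * 100 = (1 - 41/57) * 100 = 28.1%

28.1%


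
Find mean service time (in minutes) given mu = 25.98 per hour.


Mean service time = 60/mu = 60/25.98 = 2.31 minutes

2.31 minutes


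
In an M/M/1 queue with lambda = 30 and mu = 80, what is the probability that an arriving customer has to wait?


P(wait) = rho = lambda/mu = 30/80 = 0.375

0.375


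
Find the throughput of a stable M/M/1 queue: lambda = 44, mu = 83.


For a stable queue (lambda < mu), throughput = lambda = 44 per hour

44 per hour


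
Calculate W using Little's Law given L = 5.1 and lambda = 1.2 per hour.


W = L / lambda = 5.1 / 1.2 = 4.25 hours

4.25 hours


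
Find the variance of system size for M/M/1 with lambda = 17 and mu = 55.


rho = 17/55; Var(N) = rho/(1-rho)^2 = 0.65

0.65


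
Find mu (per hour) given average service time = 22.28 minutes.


mu = 60 / avg_service_time = 60 / 22.28 = 2.69 per hour

2.69 per hour


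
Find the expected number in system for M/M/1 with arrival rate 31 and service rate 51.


rho = 31/51; L = rho/(1-rho) = 1.55

1.55


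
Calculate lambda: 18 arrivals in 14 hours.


lambda = total arrivals / time = 18 / 14 = 1.29 per hour

1.29 per hour


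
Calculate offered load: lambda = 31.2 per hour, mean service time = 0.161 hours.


Offered load a = lambda * E[S] = 31.2 * 0.161 = 5.02 Erlangs

5.02 Erlangs


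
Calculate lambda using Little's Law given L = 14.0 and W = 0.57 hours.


lambda = L / W = 14.0 / 0.57 = 24.56 per hour

24.56 per hour


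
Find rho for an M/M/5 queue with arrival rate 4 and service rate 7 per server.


rho = lambda/(c*mu) = 4/(5*7) = 0.1143

0.1143


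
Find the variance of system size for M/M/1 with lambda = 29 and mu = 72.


rho = 29/72; Var(N) = rho/(1-rho)^2 = 1.13

1.13


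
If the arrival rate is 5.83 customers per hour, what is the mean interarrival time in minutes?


Mean interarrival time = 60/lambda = 60/5.83 = 10.29 minutes

10.29 minutes


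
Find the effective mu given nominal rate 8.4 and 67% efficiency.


Effective rate = mu * efficiency = 8.4 * 0.67 = 5.63 per hour

5.63 per hour


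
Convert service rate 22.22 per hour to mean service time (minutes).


Mean service time = 60/mu = 60/22.22 = 2.7 minutes

2.7 minutes


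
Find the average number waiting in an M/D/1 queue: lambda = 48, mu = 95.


M/D/1: Lq = rho^2 / (2*(1-rho)) where rho = 48/95; Lq = 0.26

0.26


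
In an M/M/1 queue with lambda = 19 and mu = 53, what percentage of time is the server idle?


Idle fraction = (1 - rho) * 100 = (1 - 19/53) * 100 = 64.2%

64.2%


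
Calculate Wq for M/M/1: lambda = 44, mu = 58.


rho = 44/58; Wq = rho/(mu - lambda) = 0.0542 hours

0.0542 hours


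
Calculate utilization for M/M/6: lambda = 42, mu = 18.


rho = lambda/(c*mu) = 42/(6*18) = 0.3889

0.3889


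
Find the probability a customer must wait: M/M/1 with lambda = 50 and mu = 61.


P(wait) = rho = lambda/mu = 50/61 = 0.8197

0.8197


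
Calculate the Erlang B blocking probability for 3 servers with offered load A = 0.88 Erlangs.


B(N,A) = (A^N/N!) / sum(A^k/k!, k=0..N) with N=3, A=0.88 = 0.0477

0.0477


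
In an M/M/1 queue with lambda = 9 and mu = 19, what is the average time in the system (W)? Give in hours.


W = 1/(mu - lambda) = 1/(19 - 9) = 0.1 hours

0.1 hours


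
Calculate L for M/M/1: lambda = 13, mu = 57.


rho = 13/57; L = rho/(1-rho) = 0.3

0.3


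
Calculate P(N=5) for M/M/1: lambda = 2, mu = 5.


rho = 2/5; P(n) = (1-rho)*rho^n = (1-2/5)*(2/5)^5 = 0.0061

0.0061


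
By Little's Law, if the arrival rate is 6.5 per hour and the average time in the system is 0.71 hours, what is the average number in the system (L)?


L = lambda * W = 6.5 * 0.71 = 4.62

4.62


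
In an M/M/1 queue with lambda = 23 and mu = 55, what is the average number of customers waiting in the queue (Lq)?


rho = 23/55; Lq = rho^2/(1-rho) = 0.3

0.3


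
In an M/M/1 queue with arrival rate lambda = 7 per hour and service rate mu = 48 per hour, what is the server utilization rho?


rho = lambda/mu = 7/48 = 0.1458

0.1458


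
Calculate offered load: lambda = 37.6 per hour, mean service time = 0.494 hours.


Offered load a = lambda * E[S] = 37.6 * 0.494 = 18.57 Erlangs

18.57 Erlangs


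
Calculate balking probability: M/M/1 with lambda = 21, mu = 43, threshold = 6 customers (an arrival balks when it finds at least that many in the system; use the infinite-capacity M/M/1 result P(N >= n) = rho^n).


P(N >= 6) = rho^6 = (21/43)^6 = 0.0136

0.0136


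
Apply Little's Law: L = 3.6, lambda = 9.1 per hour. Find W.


W = L / lambda = 3.6 / 9.1 = 0.3956 hours

0.3956 hours


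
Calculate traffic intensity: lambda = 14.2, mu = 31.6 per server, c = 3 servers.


rho = lambda / (c * mu) = 14.2 / (3 * 31.6) = 0.1498

0.1498


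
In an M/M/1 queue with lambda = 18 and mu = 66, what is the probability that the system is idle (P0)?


P0 = 1 - rho = 1 - 18/66 = 0.7273

0.7273


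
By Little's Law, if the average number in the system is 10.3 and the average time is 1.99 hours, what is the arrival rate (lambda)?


lambda = L / W = 10.3 / 1.99 = 5.18 per hour

5.18 per hour


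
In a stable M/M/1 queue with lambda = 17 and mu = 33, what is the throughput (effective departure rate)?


For a stable queue (lambda < mu), throughput = lambda = 17 per hour

17 per hour


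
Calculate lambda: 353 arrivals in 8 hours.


lambda = total arrivals / time = 353 / 8 = 44.13 per hour

44.13 per hour


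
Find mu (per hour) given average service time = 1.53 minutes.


mu = 60 / avg_service_time = 60 / 1.53 = 39.22 per hour

39.22 per hour


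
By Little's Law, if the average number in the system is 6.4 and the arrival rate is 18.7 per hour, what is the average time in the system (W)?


W = L / lambda = 6.4 / 18.7 = 0.3422 hours

0.3422 hours


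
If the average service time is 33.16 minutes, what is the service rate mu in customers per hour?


mu = 60 / avg_service_time = 60 / 33.16 = 1.81 per hour

1.81 per hour


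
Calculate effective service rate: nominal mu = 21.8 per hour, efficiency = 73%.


Effective rate = mu * efficiency = 21.8 * 0.73 = 15.91 per hour

15.91 per hour


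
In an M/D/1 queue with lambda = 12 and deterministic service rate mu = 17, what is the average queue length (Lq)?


M/D/1: Lq = rho^2 / (2*(1-rho)) where rho = 12/17; Lq = 0.85

0.85


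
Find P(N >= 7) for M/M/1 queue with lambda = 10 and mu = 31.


P(N >= 7) = rho^7 = (10/31)^7 = 0.0004

0.0004


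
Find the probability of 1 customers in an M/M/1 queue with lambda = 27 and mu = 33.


rho = 27/33; P(n) = (1-rho)*rho^n = (1-27/33)*(27/33)^1 = 0.1488

0.1488


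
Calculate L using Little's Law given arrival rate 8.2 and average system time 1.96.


L = lambda * W = 8.2 * 1.96 = 16.07

16.07


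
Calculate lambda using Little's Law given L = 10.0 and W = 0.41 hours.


lambda = L / W = 10.0 / 0.41 = 24.39 per hour

24.39 per hour


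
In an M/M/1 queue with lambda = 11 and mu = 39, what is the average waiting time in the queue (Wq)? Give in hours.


rho = 11/39; Wq = rho/(mu - lambda) = 0.0101 hours

0.0101 hours


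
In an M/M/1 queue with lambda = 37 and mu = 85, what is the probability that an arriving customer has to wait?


P(wait) = rho = lambda/mu = 37/85 = 0.4353

0.4353


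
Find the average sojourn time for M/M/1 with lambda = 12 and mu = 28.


W = 1/(mu - lambda) = 1/(28 - 12) = 0.0625 hours

0.0625 hours


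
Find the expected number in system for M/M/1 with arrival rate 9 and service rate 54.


rho = 9/54; L = rho/(1-rho) = 0.2

0.2


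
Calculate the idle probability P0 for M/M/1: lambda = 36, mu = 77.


P0 = 1 - rho = 1 - 36/77 = 0.5325

0.5325


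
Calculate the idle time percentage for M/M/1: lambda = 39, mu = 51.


Idle fraction = (1 - rho) * 100 = (1 - 39/51) * 100 = 23.5%

23.5%


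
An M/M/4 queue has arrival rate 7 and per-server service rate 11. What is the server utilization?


rho = lambda/(c*mu) = 7/(4*11) = 0.1591

0.1591


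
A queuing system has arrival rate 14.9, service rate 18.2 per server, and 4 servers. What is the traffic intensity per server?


rho = lambda / (c * mu) = 14.9 / (4 * 18.2) = 0.2047

0.2047


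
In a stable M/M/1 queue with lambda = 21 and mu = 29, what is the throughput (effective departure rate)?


For a stable queue (lambda < mu), throughput = lambda = 21 per hour

21 per hour


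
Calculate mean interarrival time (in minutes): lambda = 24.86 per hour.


Mean interarrival time = 60/lambda = 60/24.86 = 2.41 minutes

2.41 minutes


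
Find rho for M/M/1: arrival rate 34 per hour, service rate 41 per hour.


rho = lambda/mu = 34/41 = 0.8293

0.8293


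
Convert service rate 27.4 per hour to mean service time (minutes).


Mean service time = 60/mu = 60/27.4 = 2.19 minutes

2.19 minutes


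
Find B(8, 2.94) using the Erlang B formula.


B(N,A) = (A^N/N!) / sum(A^k/k!, k=0..N) with N=8, A=2.94 = 0.0073

0.0073


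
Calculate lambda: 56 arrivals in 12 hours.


lambda = total arrivals / time = 56 / 12 = 4.67 per hour

4.67 per hour


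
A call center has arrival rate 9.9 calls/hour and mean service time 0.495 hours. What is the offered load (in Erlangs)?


Offered load a = lambda * E[S] = 9.9 * 0.495 = 4.9 Erlangs

4.9 Erlangs


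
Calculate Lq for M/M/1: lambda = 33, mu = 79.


rho = 33/79; Lq = rho^2/(1-rho) = 0.3

0.3


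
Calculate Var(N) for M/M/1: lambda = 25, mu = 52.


rho = 25/52; Var(N) = rho/(1-rho)^2 = 1.78

1.78


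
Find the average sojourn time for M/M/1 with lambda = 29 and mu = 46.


W = 1/(mu - lambda) = 1/(46 - 29) = 0.0588 hours

0.0588 hours


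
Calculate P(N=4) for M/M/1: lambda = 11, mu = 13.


rho = 11/13; P(n) = (1-rho)*rho^n = (1-11/13)*(11/13)^4 = 0.0789

0.0789


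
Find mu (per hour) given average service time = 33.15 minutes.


mu = 60 / avg_service_time = 60 / 33.15 = 1.81 per hour

1.81 per hour


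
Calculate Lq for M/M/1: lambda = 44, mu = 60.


rho = 44/60; Lq = rho^2/(1-rho) = 2.02

2.02


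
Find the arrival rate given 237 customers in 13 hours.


lambda = total arrivals / time = 237 / 13 = 18.23 per hour

18.23 per hour


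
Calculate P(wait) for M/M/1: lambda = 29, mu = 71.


P(wait) = rho = lambda/mu = 29/71 = 0.4085

0.4085


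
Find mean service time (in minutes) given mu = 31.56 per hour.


Mean service time = 60/mu = 60/31.56 = 1.9 minutes

1.9 minutes


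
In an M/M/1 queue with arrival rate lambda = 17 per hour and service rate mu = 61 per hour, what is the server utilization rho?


rho = lambda/mu = 17/61 = 0.2787

0.2787


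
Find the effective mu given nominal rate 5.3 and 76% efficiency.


Effective rate = mu * efficiency = 5.3 * 0.76 = 4.03 per hour

4.03 per hour


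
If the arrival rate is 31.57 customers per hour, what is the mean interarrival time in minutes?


Mean interarrival time = 60/lambda = 60/31.57 = 1.9 minutes

1.9 minutes


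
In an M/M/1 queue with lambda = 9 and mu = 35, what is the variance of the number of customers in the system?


rho = 9/35; Var(N) = rho/(1-rho)^2 = 0.47

0.47


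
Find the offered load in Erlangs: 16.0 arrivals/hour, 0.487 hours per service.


Offered load a = lambda * E[S] = 16.0 * 0.487 = 7.79 Erlangs

7.79 Erlangs


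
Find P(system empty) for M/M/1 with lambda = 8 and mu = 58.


P0 = 1 - rho = 1 - 8/58 = 0.8621

0.8621


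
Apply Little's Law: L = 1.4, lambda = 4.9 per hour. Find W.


W = L / lambda = 1.4 / 4.9 = 0.2857 hours

0.2857 hours


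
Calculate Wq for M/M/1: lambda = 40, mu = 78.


rho = 40/78; Wq = rho/(mu - lambda) = 0.0135 hours

0.0135 hours
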